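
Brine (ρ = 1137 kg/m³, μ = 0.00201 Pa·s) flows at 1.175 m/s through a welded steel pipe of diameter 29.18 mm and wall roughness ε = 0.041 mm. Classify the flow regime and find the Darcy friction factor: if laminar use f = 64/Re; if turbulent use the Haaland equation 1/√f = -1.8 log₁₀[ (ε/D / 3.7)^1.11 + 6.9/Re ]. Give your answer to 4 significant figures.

Re = ρVD/μ = 1137·1.175·0.02918/0.00201 = 1.939e+04.
Re > 4000 → turbulent. ε/D = 4.1e-05/0.02918 = 0.00141; Haaland: 1/√f = -1.8 log₁₀[0.00016 + 0.000356] = 5.918, so f = 0.02855.

f ≈ 0.02855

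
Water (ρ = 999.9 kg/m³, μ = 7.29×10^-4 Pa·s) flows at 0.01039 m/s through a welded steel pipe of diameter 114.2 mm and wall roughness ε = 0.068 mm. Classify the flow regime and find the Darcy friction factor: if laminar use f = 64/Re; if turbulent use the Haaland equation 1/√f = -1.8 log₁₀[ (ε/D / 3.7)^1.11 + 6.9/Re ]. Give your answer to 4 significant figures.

f ≈ 0.03933

Re = ρVD/μ = 999.9·0.01039·0.1142/0.000729 = 1627.
Re < 2300 → laminar, so f = 64/Re = 0.03933 (roughness is irrelevant in laminar flow).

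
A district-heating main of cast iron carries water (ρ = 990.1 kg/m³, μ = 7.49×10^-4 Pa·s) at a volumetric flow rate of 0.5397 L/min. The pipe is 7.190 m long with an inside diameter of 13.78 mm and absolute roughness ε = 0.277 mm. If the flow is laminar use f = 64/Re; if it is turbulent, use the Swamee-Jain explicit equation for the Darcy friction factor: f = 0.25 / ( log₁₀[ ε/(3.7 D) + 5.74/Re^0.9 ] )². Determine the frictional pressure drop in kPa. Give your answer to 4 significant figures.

ΔP ≈ 0.05474 kPa

Q = 0.5397 L/min = 0.5397/60000 = 8.995e-06 m³/s.
Cross-sectional area A = πD²/4 = π(0.01378)²/4 = 0.0001491 m²; mean velocity V = Q/A = 8.995e-06/0.0001491 = 0.06031 m/s.
Reynolds number Re = ρVD/μ = 990.1 · 0.06031 · 0.01378 / 0.000749 = 1099.
Re < 2300 → laminar flow, so f = 64/Re = 64/1099 = 0.05825 (the turbulent correlation is not needed).
Darcy-Weisbach: ΔP = f(L/D)(ρV²/2) = 0.05825·(7.19/0.01378)·(990.1·0.06031²/2) = 0.05825·521.8·1.801 = 54.74 Pa.
ΔP = 54.74 Pa = 0.05474 kPa.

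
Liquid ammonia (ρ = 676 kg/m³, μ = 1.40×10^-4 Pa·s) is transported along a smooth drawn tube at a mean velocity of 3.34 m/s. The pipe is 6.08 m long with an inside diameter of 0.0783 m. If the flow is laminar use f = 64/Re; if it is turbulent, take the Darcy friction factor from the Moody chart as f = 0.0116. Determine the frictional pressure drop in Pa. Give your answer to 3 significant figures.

Reynolds number Re = ρVD/μ = 676 · 3.34 · 0.0783 / 0.00014 = 1.263e+06.
Re > 4000 → turbulent; use the Moody-chart value f = 0.0116.
Darcy-Weisbach: ΔP = f(L/D)(ρV²/2) = 0.0116·(6.08/0.0783)·(676·3.34²/2) = 0.0116·77.65·3771 = 3396 Pa.

ΔP ≈ 3400 Pa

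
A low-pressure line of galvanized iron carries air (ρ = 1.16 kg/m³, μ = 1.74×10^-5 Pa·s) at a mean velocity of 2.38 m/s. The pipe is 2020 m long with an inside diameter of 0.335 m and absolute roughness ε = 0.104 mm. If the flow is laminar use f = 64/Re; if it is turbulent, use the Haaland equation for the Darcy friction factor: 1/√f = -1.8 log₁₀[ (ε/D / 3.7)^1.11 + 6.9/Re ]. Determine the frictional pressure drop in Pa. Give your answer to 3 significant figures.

ΔP ≈ 424 Pa

Reynolds number Re = ρVD/μ = 1.16 · 2.38 · 0.335 / 1.74e-05 = 5.315e+04.
Re > 4000 → turbulent. Relative roughness ε/D = 0.000104/0.335 = 0.00031. Haaland: 1/√f = -1.8 log₁₀[(0.00031/3.7)^1.11 + 6.9/5.315e+04] = -1.8 log₁₀[2.99e-05 + 0.00013] = 6.834, so f = 0.02141.
Darcy-Weisbach: ΔP = f(L/D)(ρV²/2) = 0.02141·(2020/0.335)·(1.16·2.38²/2) = 0.02141·6030·3.285 = 424.2 Pa.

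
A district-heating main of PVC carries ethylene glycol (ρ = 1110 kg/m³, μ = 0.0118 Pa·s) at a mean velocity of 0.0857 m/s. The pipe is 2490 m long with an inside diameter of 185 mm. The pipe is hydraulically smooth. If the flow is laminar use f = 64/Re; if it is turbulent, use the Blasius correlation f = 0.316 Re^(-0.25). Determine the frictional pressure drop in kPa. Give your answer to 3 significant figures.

ΔP ≈ 2.35 kPa

Reynolds number Re = ρVD/μ = 1110 · 0.0857 · 0.185 / 0.0118 = 1491.
Re < 2300 → laminar flow, so f = 64/Re = 64/1491 = 0.04291 (the turbulent correlation is not needed).
Darcy-Weisbach: ΔP = f(L/D)(ρV²/2) = 0.04291·(2490/0.185)·(1110·0.0857²/2) = 0.04291·1.346e+04·4.076 = 2354 Pa.
ΔP = 2354 Pa = 2.35 kPa.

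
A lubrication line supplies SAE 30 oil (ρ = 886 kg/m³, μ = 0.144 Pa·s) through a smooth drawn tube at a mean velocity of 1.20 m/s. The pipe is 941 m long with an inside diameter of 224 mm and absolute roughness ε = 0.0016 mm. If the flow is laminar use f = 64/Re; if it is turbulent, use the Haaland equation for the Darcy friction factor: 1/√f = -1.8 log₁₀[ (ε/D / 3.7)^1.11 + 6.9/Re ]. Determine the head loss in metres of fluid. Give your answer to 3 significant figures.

Reynolds number Re = ρVD/μ = 886 · 1.2 · 0.224 / 0.144 = 1654.
Re < 2300 → laminar flow, so f = 64/Re = 64/1654 = 0.0387 (the turbulent correlation is not needed).
Darcy-Weisbach: ΔP = f(L/D)(ρV²/2) = 0.0387·(941/0.224)·(886·1.2²/2) = 0.0387·4201·637.9 = 1.037e+05 Pa.
Head loss h_f = ΔP/(ρg) = 1.037e+05/(886·9.81) = 11.9 m.

h_f ≈ 11.9 m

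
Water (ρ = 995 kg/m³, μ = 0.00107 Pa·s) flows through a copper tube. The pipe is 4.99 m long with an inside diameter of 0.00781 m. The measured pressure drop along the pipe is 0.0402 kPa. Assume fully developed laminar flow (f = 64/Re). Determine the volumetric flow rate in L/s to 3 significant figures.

Q ≈ 6.88×10^-4 L/s

For laminar flow, f = 64/Re with Re = ρVD/μ, so Darcy-Weisbach reduces to ΔP = 32μLV/D². Solving for V: V = ΔP·D²/(32μL) = 40.2·(0.00781)²/(32·0.00107·4.99) = 0.01435 m/s.
Check: Re = ρVD/μ = 995·0.01435·0.00781/0.00107 = 104.2 < 2300, so the laminar assumption holds.
Q = V·A = 0.01435·(π/4·0.00781²) = 6.875e-07 m³/s = 6.88×10^-4 L/s.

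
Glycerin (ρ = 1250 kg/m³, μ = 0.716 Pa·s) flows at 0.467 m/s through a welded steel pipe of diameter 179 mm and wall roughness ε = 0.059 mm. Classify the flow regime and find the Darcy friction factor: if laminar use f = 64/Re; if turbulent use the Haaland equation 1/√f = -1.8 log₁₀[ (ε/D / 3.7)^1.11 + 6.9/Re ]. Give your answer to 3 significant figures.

Re = ρVD/μ = 1250·0.467·0.179/0.716 = 145.9.
Re < 2300 → laminar, so f = 64/Re = 0.4385 (roughness is irrelevant in laminar flow).

f ≈ 0.439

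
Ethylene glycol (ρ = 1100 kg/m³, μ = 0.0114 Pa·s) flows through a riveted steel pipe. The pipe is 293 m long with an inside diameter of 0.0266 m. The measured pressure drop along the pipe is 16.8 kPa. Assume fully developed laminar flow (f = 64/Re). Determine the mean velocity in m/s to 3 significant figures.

V ≈ 0.111 m/s

For laminar flow, f = 64/Re with Re = ρVD/μ, so Darcy-Weisbach reduces to ΔP = 32μLV/D². Solving for V: V = ΔP·D²/(32μL) = 1.68e+04·(0.0266)²/(32·0.0114·293) = 0.1112 m/s.
Check: Re = ρVD/μ = 1100·0.1112·0.0266/0.0114 = 285.4 < 2300, so the laminar assumption holds.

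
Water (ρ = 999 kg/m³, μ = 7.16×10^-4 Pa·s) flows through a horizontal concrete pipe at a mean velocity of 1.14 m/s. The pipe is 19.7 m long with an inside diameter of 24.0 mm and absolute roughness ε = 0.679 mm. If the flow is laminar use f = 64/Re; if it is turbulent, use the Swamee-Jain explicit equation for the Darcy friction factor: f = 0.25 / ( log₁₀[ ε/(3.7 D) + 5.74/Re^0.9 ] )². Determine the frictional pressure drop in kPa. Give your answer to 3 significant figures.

ΔP ≈ 30.4 kPa

Reynolds number Re = ρVD/μ = 999 · 1.14 · 0.024 / 0.000716 = 3.817e+04.
Re > 4000 → turbulent. Relative roughness ε/D = 0.000679/0.024 = 0.0283. Swamee-Jain: f = 0.25/(log₁₀[0.0283/3.7 + 5.74/3.817e+04^0.9])² = 0.25/(log₁₀[0.00765 + 0.000432])² = 0.25/(-2.093)² = 0.05709.
Darcy-Weisbach: ΔP = f(L/D)(ρV²/2) = 0.05709·(19.7/0.024)·(999·1.14²/2) = 0.05709·820.8·649.2 = 3.042e+04 Pa.
ΔP = 3.042e+04 Pa = 30.4 kPa.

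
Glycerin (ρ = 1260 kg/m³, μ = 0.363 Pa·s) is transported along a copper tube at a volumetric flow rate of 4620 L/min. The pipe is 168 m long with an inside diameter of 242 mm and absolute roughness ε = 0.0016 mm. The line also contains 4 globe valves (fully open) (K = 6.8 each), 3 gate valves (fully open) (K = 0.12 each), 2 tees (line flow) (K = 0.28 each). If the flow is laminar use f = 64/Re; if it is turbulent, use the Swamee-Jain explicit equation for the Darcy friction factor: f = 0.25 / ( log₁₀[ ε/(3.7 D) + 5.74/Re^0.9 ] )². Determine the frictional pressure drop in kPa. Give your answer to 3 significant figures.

Q = 4620 L/min = 4620/60000 = 0.077 m³/s.
Cross-sectional area A = πD²/4 = π(0.242)²/4 = 0.046 m²; mean velocity V = Q/A = 0.077/0.046 = 1.674 m/s.
Reynolds number Re = ρVD/μ = 1260 · 1.674 · 0.242 / 0.363 = 1406.
Re < 2300 → laminar flow, so f = 64/Re = 64/1406 = 0.04551 (the turbulent correlation is not needed).
Total minor-loss coefficient ΣK = 4·6.8 + 3·0.12 + 2·0.28 = 28.1.
ΔP = [f·L/D + ΣK]·(ρV²/2) = [0.04551·168/0.242 + 28.1]·(1260·1.674²/2) = [31.6 + 28.1]·1766 = 1.054e+05 Pa.
ΔP = 1.054e+05 Pa = 105 kPa.

ΔP ≈ 105 kPa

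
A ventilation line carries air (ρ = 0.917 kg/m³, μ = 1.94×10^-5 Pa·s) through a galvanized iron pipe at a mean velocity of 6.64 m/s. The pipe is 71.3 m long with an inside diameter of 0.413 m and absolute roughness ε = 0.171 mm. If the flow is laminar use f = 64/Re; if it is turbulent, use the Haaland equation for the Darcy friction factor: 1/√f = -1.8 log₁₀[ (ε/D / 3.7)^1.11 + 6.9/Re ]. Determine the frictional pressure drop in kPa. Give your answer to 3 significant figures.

ΔP ≈ 0.0665 kPa

Reynolds number Re = ρVD/μ = 0.917 · 6.64 · 0.413 / 1.94e-05 = 1.296e+05.
Re > 4000 → turbulent. Relative roughness ε/D = 0.000171/0.413 = 0.000414. Haaland: 1/√f = -1.8 log₁₀[(0.000414/3.7)^1.11 + 6.9/1.296e+05] = -1.8 log₁₀[4.11e-05 + 5.32e-05] = 7.245, so f = 0.01905.
Darcy-Weisbach: ΔP = f(L/D)(ρV²/2) = 0.01905·(71.3/0.413)·(0.917·6.64²/2) = 0.01905·172.6·20.22 = 66.48 Pa.
ΔP = 66.48 Pa = 0.0665 kPa.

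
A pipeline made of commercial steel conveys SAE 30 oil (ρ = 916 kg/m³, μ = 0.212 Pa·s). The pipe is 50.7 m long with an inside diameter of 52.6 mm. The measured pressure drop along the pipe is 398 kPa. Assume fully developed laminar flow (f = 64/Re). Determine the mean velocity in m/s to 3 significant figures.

For laminar flow, f = 64/Re with Re = ρVD/μ, so Darcy-Weisbach reduces to ΔP = 32μLV/D². Solving for V: V = ΔP·D²/(32μL) = 3.98e+05·(0.0526)²/(32·0.212·50.7) = 3.202 m/s.
Check: Re = ρVD/μ = 916·3.202·0.0526/0.212 = 727.6 < 2300, so the laminar assumption holds.

V ≈ 3.20 m/s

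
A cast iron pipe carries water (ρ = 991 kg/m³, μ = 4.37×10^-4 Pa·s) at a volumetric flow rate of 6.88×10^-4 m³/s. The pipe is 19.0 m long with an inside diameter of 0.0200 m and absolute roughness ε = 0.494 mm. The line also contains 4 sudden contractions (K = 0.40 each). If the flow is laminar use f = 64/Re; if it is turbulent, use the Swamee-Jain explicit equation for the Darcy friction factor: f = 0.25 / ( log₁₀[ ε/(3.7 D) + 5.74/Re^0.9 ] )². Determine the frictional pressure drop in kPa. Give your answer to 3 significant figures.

ΔP ≈ 124 kPa

Cross-sectional area A = πD²/4 = π(0.02)²/4 = 0.0003142 m²; mean velocity V = Q/A = 0.000688/0.0003142 = 2.19 m/s.
Reynolds number Re = ρVD/μ = 991 · 2.19 · 0.02 / 0.000437 = 9.933e+04.
Re > 4000 → turbulent. Relative roughness ε/D = 0.000494/0.02 = 0.0247. Swamee-Jain: f = 0.25/(log₁₀[0.0247/3.7 + 5.74/9.933e+04^0.9])² = 0.25/(log₁₀[0.00668 + 0.000183])² = 0.25/(-2.164)² = 0.0534.
Total minor-loss coefficient ΣK = 4·0.4 = 1.6.
ΔP = [f·L/D + ΣK]·(ρV²/2) = [0.0534·19/0.02 + 1.6]·(991·2.19²/2) = [50.73 + 1.6]·2376 = 1.243e+05 Pa.
ΔP = 1.243e+05 Pa = 124 kPa.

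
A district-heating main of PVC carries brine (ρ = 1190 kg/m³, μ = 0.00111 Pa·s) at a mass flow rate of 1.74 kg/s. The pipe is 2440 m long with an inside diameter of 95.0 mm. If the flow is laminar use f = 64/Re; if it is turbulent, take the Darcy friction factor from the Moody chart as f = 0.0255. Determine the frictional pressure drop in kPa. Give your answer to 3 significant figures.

A = πD²/4 = π(0.095)²/4 = 0.007088 m²; mean velocity V = ṁ/(ρA) = 1.74/(1190 · 0.007088) = 0.2063 m/s.
Reynolds number Re = ρVD/μ = 1190 · 0.2063 · 0.095 / 0.00111 = 2.101e+04.
Re > 4000 → turbulent; use the Moody-chart value f = 0.0255.
Darcy-Weisbach: ΔP = f(L/D)(ρV²/2) = 0.0255·(2440/0.095)·(1190·0.2063²/2) = 0.0255·2.568e+04·25.32 = 1.658e+04 Pa.
ΔP = 1.658e+04 Pa = 16.6 kPa.

ΔP ≈ 16.6 kPa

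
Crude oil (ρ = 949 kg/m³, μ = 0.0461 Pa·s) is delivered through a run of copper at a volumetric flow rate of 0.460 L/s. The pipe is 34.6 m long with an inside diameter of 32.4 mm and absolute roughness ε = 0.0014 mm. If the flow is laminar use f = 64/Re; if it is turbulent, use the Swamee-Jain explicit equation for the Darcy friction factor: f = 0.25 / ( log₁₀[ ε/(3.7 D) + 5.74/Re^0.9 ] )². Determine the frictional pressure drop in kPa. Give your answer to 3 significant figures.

Q = 0.460 L/s = 0.460/1000 = 0.00046 m³/s.
Cross-sectional area A = πD²/4 = π(0.0324)²/4 = 0.0008245 m²; mean velocity V = Q/A = 0.00046/0.0008245 = 0.5579 m/s.
Reynolds number Re = ρVD/μ = 949 · 0.5579 · 0.0324 / 0.0461 = 372.1.
Re < 2300 → laminar flow, so f = 64/Re = 64/372.1 = 0.172 (the turbulent correlation is not needed).
Darcy-Weisbach: ΔP = f(L/D)(ρV²/2) = 0.172·(34.6/0.0324)·(949·0.5579²/2) = 0.172·1068·147.7 = 2.713e+04 Pa.
ΔP = 2.713e+04 Pa = 27.1 kPa.

ΔP ≈ 27.1 kPa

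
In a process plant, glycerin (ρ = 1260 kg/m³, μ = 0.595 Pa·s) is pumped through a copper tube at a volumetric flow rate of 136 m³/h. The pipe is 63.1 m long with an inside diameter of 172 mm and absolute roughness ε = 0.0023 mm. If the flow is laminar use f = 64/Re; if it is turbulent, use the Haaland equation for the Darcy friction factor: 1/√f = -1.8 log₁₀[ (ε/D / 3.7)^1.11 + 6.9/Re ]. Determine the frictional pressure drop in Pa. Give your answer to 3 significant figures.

ΔP ≈ 66000 Pa

Q = 136 m³/h = 136/3600 = 0.03778 m³/s.
Cross-sectional area A = πD²/4 = π(0.172)²/4 = 0.02324 m²; mean velocity V = Q/A = 0.03778/0.02324 = 1.626 m/s.
Reynolds number Re = ρVD/μ = 1260 · 1.626 · 0.172 / 0.595 = 592.2.
Re < 2300 → laminar flow, so f = 64/Re = 64/592.2 = 0.1081 (the turbulent correlation is not needed).
Darcy-Weisbach: ΔP = f(L/D)(ρV²/2) = 0.1081·(63.1/0.172)·(1260·1.626²/2) = 0.1081·366.9·1665 = 6.603e+04 Pa.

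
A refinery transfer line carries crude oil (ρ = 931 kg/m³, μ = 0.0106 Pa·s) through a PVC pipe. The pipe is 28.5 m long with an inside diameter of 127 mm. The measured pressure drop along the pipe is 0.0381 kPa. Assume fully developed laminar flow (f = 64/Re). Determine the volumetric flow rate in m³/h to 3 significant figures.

For laminar flow, f = 64/Re with Re = ρVD/μ, so Darcy-Weisbach reduces to ΔP = 32μLV/D². Solving for V: V = ΔP·D²/(32μL) = 38.1·(0.127)²/(32·0.0106·28.5) = 0.06357 m/s.
Check: Re = ρVD/μ = 931·0.06357·0.127/0.0106 = 709.1 < 2300, so the laminar assumption holds.
Q = V·A = 0.06357·(π/4·0.127²) = 0.0008052 m³/s = 2.90 m³/h.

Q ≈ 2.90 m³/h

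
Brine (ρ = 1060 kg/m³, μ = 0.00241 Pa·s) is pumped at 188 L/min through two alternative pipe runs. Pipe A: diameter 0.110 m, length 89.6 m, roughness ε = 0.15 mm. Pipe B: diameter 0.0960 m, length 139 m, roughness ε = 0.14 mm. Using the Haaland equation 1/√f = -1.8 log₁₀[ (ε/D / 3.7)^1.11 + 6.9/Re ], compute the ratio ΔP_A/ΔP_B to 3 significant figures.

ΔP_A/ΔP_B ≈ 0.333

Pipe A: V = Q/A = 0.003133/0.009503 = 0.3297 m/s; Re = 1.595e+04; ε/D = 0.00136; Haaland → f = 0.02956; ΔP_A = f(L/D)(ρV²/2) = 1387 Pa.
Pipe B: V = Q/A = 0.003133/0.007238 = 0.4329 m/s; Re = 1.828e+04; ε/D = 0.00146; Haaland → f = 0.02896; ΔP_B = f(L/D)(ρV²/2) = 4165 Pa.
ΔP_A/ΔP_B = 1387/4165 = 0.333.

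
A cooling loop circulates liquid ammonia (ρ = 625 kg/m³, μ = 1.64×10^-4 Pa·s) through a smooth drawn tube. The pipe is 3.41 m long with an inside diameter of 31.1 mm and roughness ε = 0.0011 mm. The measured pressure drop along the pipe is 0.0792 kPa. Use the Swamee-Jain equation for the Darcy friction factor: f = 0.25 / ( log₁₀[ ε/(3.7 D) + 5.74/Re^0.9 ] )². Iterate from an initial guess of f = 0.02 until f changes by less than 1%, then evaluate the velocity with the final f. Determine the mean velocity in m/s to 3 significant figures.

Rearranging Darcy-Weisbach: V = √(2·ΔP·D/(f·L·ρ)). With ε/D = 1.1e-06/0.0311 = 3.54e-05, iterate starting from f = 0.02:
  f = 0.02 → V = √(2·79.2·0.0311/(0.02·3.41·625)) = 0.34 m/s; Re = ρVD/μ = 4.029e+04; f → 0.02194
  f = 0.02194 → V = 0.3246 m/s; Re = 3.847e+04; f → 0.02217
  f = 0.02217 → V = 0.3229 m/s; Re = 3.827e+04; f → 0.0222
Converged (Δf/f < 1%). With the final f = 0.0222: V = √(2·79.2·0.0311/(0.0222·3.41·625)) = 0.3227 m/s.

V ≈ 0.323 m/s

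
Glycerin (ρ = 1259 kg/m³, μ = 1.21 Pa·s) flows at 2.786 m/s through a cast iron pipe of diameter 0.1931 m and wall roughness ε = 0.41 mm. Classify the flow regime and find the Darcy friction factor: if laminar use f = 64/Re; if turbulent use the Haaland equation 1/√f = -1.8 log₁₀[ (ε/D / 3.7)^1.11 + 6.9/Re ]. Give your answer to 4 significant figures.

Re = ρVD/μ = 1259·2.786·0.1931/1.21 = 559.8.
Re < 2300 → laminar, so f = 64/Re = 0.1143 (roughness is irrelevant in laminar flow).

f ≈ 0.1143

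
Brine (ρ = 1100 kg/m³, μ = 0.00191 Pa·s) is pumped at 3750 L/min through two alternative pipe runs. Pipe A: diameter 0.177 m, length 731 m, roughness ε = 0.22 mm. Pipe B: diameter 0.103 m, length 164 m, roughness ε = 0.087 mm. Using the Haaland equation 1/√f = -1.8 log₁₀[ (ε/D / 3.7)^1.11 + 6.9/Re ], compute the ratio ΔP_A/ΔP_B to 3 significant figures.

Pipe A: V = Q/A = 0.0625/0.02461 = 2.54 m/s; Re = 2.589e+05; ε/D = 0.00124; Haaland → f = 0.0216; ΔP_A = f(L/D)(ρV²/2) = 3.166e+05 Pa.
Pipe B: V = Q/A = 0.0625/0.008332 = 7.501 m/s; Re = 4.45e+05; ε/D = 0.000845; Haaland → f = 0.01955; ΔP_B = f(L/D)(ρV²/2) = 9.631e+05 Pa.
ΔP_A/ΔP_B = 3.166e+05/9.631e+05 = 0.329.

ΔP_A/ΔP_B ≈ 0.329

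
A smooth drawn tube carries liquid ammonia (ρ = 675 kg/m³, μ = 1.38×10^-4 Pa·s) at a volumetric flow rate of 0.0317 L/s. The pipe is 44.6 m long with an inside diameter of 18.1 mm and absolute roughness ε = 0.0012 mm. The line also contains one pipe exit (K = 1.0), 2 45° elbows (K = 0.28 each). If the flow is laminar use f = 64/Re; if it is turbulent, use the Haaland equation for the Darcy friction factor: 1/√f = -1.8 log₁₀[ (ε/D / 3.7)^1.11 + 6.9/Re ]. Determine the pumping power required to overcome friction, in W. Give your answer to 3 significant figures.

P ≈ 0.0124 W

Q = 0.0317 L/s = 0.0317/1000 = 3.17e-05 m³/s.
Cross-sectional area A = πD²/4 = π(0.0181)²/4 = 0.0002573 m²; mean velocity V = Q/A = 3.17e-05/0.0002573 = 0.1232 m/s.
Reynolds number Re = ρVD/μ = 675 · 0.1232 · 0.0181 / 0.000138 = 1.091e+04.
Re > 4000 → turbulent. Relative roughness ε/D = 1.2e-06/0.0181 = 6.63e-05. Haaland: 1/√f = -1.8 log₁₀[(6.63e-05/3.7)^1.11 + 6.9/1.091e+04] = -1.8 log₁₀[5.38e-06 + 0.000633] = 5.751, so f = 0.03023.
Total minor-loss coefficient ΣK = 1·1 + 2·0.28 = 1.56.
ΔP = [f·L/D + ΣK]·(ρV²/2) = [0.03023·44.6/0.0181 + 1.56]·(675·0.1232²/2) = [74.49 + 1.56]·5.123 = 389.6 Pa.
Pumping power P = QΔP = 3.17e-05·389.6 = 0.01235 W = 0.0124 W.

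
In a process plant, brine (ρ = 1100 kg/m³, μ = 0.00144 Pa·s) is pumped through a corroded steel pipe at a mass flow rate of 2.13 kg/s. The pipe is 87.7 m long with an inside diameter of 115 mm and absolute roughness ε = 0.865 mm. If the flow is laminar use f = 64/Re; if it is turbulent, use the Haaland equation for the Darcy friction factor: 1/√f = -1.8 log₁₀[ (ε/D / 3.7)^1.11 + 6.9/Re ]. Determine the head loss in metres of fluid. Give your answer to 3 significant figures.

h_f ≈ 0.0517 m

A = πD²/4 = π(0.115)²/4 = 0.01039 m²; mean velocity V = ṁ/(ρA) = 2.13/(1100 · 0.01039) = 0.1864 m/s.
Reynolds number Re = ρVD/μ = 1100 · 0.1864 · 0.115 / 0.00144 = 1.638e+04.
Re > 4000 → turbulent. Relative roughness ε/D = 0.000865/0.115 = 0.00752. Haaland: 1/√f = -1.8 log₁₀[(0.00752/3.7)^1.11 + 6.9/1.638e+04] = -1.8 log₁₀[0.00103 + 0.000421] = 5.11, so f = 0.0383.
Darcy-Weisbach: ΔP = f(L/D)(ρV²/2) = 0.0383·(87.7/0.115)·(1100·0.1864²/2) = 0.0383·762.6·19.11 = 558.3 Pa.
Head loss h_f = ΔP/(ρg) = 558.3/(1100·9.81) = 0.0517 m.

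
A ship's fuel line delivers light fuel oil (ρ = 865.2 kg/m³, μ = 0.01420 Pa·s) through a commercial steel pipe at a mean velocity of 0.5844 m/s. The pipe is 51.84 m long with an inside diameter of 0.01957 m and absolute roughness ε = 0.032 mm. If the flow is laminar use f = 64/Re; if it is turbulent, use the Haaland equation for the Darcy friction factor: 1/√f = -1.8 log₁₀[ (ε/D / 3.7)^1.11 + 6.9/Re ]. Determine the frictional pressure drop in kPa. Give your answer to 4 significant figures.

ΔP ≈ 35.94 kPa

Reynolds number Re = ρVD/μ = 865.2 · 0.5844 · 0.01957 / 0.0142 = 696.8.
Re < 2300 → laminar flow, so f = 64/Re = 64/696.8 = 0.09184 (the turbulent correlation is not needed).
Darcy-Weisbach: ΔP = f(L/D)(ρV²/2) = 0.09184·(51.84/0.01957)·(865.2·0.5844²/2) = 0.09184·2649·147.7 = 3.594e+04 Pa.
ΔP = 3.594e+04 Pa = 35.94 kPa.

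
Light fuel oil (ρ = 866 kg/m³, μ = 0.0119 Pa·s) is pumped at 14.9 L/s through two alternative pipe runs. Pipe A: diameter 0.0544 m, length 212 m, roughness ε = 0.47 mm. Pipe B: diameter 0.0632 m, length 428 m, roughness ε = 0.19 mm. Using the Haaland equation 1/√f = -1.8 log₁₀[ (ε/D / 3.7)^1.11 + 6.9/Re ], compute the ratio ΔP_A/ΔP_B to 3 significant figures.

ΔP_A/ΔP_B ≈ 1.31

Pipe A: V = Q/A = 0.0149/0.002324 = 6.411 m/s; Re = 2.538e+04; ε/D = 0.00864; Haaland → f = 0.03847; ΔP_A = f(L/D)(ρV²/2) = 2.668e+06 Pa.
Pipe B: V = Q/A = 0.0149/0.003137 = 4.75 m/s; Re = 2.184e+04; ε/D = 0.00301; Haaland → f = 0.03085; ΔP_B = f(L/D)(ρV²/2) = 2.041e+06 Pa.
ΔP_A/ΔP_B = 2.668e+06/2.041e+06 = 1.31.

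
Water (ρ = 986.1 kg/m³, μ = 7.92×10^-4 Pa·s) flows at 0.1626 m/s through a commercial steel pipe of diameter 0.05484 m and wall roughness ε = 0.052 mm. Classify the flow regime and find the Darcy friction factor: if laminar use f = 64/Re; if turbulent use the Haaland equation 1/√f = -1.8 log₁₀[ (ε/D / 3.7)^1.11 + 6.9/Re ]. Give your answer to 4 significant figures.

f ≈ 0.03131

Re = ρVD/μ = 986.1·0.1626·0.05484/0.000792 = 1.11e+04.
Re > 4000 → turbulent. ε/D = 5.2e-05/0.05484 = 0.000948; Haaland: 1/√f = -1.8 log₁₀[0.000103 + 0.000621] = 5.652, so f = 0.03131.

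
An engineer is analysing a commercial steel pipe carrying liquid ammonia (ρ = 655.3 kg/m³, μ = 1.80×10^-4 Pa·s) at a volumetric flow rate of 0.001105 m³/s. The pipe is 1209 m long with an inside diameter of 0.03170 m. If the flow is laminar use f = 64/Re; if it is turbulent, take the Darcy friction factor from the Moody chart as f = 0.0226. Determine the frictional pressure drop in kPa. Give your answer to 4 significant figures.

ΔP ≈ 553.6 kPa

Cross-sectional area A = πD²/4 = π(0.0317)²/4 = 0.0007892 m²; mean velocity V = Q/A = 0.001105/0.0007892 = 1.4 m/s.
Reynolds number Re = ρVD/μ = 655.3 · 1.4 · 0.0317 / 0.00018 = 1.616e+05.
Re > 4000 → turbulent; use the Moody-chart value f = 0.0226.
Darcy-Weisbach: ΔP = f(L/D)(ρV²/2) = 0.0226·(1209/0.0317)·(655.3·1.4²/2) = 0.0226·3.814e+04·642.3 = 5.536e+05 Pa.
ΔP = 5.536e+05 Pa = 553.6 kPa.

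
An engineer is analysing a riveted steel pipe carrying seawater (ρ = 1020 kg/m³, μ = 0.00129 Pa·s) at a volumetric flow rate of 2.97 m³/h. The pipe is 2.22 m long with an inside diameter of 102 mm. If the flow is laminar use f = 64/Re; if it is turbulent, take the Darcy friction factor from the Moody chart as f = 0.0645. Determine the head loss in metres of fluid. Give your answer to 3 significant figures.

h_f ≈ 7.29×10^-4 m

Q = 2.97 m³/h = 2.97/3600 = 0.000825 m³/s.
Cross-sectional area A = πD²/4 = π(0.102)²/4 = 0.008171 m²; mean velocity V = Q/A = 0.000825/0.008171 = 0.101 m/s.
Reynolds number Re = ρVD/μ = 1020 · 0.101 · 0.102 / 0.00129 = 8143.
Re > 4000 → turbulent; use the Moody-chart value f = 0.0645.
Darcy-Weisbach: ΔP = f(L/D)(ρV²/2) = 0.0645·(2.22/0.102)·(1020·0.101²/2) = 0.0645·21.76·5.199 = 7.298 Pa.
Head loss h_f = ΔP/(ρg) = 7.298/(1020·9.81) = 7.29×10^-4 m.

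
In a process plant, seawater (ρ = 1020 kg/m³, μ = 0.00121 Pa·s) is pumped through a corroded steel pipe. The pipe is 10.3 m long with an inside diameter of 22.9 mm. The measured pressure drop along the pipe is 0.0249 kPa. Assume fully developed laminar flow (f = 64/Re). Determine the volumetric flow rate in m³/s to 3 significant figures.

For laminar flow, f = 64/Re with Re = ρVD/μ, so Darcy-Weisbach reduces to ΔP = 32μLV/D². Solving for V: V = ΔP·D²/(32μL) = 24.9·(0.0229)²/(32·0.00121·10.3) = 0.03274 m/s.
Check: Re = ρVD/μ = 1020·0.03274·0.0229/0.00121 = 632 < 2300, so the laminar assumption holds.
Q = V·A = 0.03274·(π/4·0.0229²) = 1.349e-05 m³/s = 1.35×10^-5 m³/s.

Q ≈ 1.35×10^-5 m³/s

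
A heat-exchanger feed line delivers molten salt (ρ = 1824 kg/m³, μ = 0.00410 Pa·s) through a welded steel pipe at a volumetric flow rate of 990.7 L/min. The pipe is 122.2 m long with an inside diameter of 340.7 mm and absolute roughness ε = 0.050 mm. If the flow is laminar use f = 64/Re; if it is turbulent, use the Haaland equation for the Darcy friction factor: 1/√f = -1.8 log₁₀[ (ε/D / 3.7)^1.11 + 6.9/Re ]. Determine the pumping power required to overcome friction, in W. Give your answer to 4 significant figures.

P ≈ 4.272 W

Q = 990.7 L/min = 990.7/60000 = 0.01651 m³/s.
Cross-sectional area A = πD²/4 = π(0.3407)²/4 = 0.09117 m²; mean velocity V = Q/A = 0.01651/0.09117 = 0.1811 m/s.
Reynolds number Re = ρVD/μ = 1824 · 0.1811 · 0.3407 / 0.0041 = 2.745e+04.
Re > 4000 → turbulent. Relative roughness ε/D = 5e-05/0.3407 = 0.000147. Haaland: 1/√f = -1.8 log₁₀[(0.000147/3.7)^1.11 + 6.9/2.745e+04] = -1.8 log₁₀[1.3e-05 + 0.000251] = 6.44, so f = 0.02411.
Darcy-Weisbach: ΔP = f(L/D)(ρV²/2) = 0.02411·(122.2/0.3407)·(1824·0.1811²/2) = 0.02411·358.7·29.92 = 258.7 Pa.
Pumping power P = QΔP = 0.01651·258.7 = 4.2719 W = 4.272 W.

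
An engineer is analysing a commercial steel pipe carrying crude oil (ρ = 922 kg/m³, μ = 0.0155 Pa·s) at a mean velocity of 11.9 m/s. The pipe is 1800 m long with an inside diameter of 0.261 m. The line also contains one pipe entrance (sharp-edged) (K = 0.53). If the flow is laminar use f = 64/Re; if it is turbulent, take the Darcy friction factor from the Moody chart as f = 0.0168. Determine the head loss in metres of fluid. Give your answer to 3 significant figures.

Reynolds number Re = ρVD/μ = 922 · 11.9 · 0.261 / 0.0155 = 1.848e+05.
Re > 4000 → turbulent; use the Moody-chart value f = 0.0168.
Total minor-loss coefficient ΣK = 1·0.53 = 0.53.
ΔP = [f·L/D + ΣK]·(ρV²/2) = [0.0168·1800/0.261 + 0.53]·(922·11.9²/2) = [115.9 + 0.53]·6.528e+04 = 7.598e+06 Pa.
Head loss h_f = ΔP/(ρg) = 7.598e+06/(922·9.81) = 840 m.

h_f ≈ 840 m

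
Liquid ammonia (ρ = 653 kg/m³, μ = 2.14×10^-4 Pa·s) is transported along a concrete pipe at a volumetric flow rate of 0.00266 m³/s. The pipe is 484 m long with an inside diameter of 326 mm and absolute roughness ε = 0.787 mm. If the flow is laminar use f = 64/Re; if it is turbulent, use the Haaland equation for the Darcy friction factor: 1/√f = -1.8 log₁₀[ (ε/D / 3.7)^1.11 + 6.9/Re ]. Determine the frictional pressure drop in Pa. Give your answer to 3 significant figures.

ΔP ≈ 14.0 Pa

Cross-sectional area A = πD²/4 = π(0.326)²/4 = 0.08347 m²; mean velocity V = Q/A = 0.00266/0.08347 = 0.03187 m/s.
Reynolds number Re = ρVD/μ = 653 · 0.03187 · 0.326 / 0.000214 = 3.17e+04.
Re > 4000 → turbulent. Relative roughness ε/D = 0.000787/0.326 = 0.00241. Haaland: 1/√f = -1.8 log₁₀[(0.00241/3.7)^1.11 + 6.9/3.17e+04] = -1.8 log₁₀[0.000291 + 0.000218] = 5.928, so f = 0.02846.
Darcy-Weisbach: ΔP = f(L/D)(ρV²/2) = 0.02846·(484/0.326)·(653·0.03187²/2) = 0.02846·1485·0.3316 = 14.01 Pa.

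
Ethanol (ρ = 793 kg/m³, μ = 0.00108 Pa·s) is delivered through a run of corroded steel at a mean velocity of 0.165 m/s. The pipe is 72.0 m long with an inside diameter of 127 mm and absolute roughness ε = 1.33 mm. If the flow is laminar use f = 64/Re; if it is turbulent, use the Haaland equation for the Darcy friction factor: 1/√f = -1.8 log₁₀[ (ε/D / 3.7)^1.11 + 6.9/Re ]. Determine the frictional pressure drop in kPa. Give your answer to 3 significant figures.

Reynolds number Re = ρVD/μ = 793 · 0.165 · 0.127 / 0.00108 = 1.539e+04.
Re > 4000 → turbulent. Relative roughness ε/D = 0.00133/0.127 = 0.0105. Haaland: 1/√f = -1.8 log₁₀[(0.0105/3.7)^1.11 + 6.9/1.539e+04] = -1.8 log₁₀[0.00148 + 0.000448] = 4.885, so f = 0.04191.
Darcy-Weisbach: ΔP = f(L/D)(ρV²/2) = 0.04191·(72/0.127)·(793·0.165²/2) = 0.04191·566.9·10.79 = 256.5 Pa.
ΔP = 256.5 Pa = 0.256 kPa.

ΔP ≈ 0.256 kPa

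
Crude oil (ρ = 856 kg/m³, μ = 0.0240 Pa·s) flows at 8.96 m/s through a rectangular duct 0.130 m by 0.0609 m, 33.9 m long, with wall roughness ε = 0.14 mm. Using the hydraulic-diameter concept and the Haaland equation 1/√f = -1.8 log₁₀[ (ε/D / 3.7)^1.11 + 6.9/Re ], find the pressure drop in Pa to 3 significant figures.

Hydraulic diameter D_h = 4A/P = 4·(0.13·0.0609)/(2·(0.13+0.0609)) = 0.03167/0.3818 = 0.08294 m.
Re = ρVD_h/μ = 856·8.96·0.08294/0.024 = 2.651e+04.
ε/D_h = 0.00014/0.08294 = 0.00169; Haaland gives 1/√f = -1.8 log₁₀[0.000196+0.00026] = 6.014, so f = 0.02765.
ΔP = f(L/D_h)(ρV²/2) = 0.02765·33.9/0.08294·3.436e+04 = 3.883e+05 Pa.

ΔP ≈ 388000 Pa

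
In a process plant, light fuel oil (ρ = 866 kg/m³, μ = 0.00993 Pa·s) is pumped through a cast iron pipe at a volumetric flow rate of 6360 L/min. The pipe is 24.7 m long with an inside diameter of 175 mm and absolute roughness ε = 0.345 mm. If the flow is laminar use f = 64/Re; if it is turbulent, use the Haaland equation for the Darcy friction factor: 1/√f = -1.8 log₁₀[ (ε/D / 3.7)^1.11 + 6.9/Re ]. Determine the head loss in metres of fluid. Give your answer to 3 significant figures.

Q = 6360 L/min = 6360/60000 = 0.106 m³/s.
Cross-sectional area A = πD²/4 = π(0.175)²/4 = 0.02405 m²; mean velocity V = Q/A = 0.106/0.02405 = 4.407 m/s.
Reynolds number Re = ρVD/μ = 866 · 4.407 · 0.175 / 0.00993 = 6.726e+04.
Re > 4000 → turbulent. Relative roughness ε/D = 0.000345/0.175 = 0.00197. Haaland: 1/√f = -1.8 log₁₀[(0.00197/3.7)^1.11 + 6.9/6.726e+04] = -1.8 log₁₀[0.000233 + 0.000103] = 6.255, so f = 0.02556.
Darcy-Weisbach: ΔP = f(L/D)(ρV²/2) = 0.02556·(24.7/0.175)·(866·4.407²/2) = 0.02556·141.1·8409 = 3.034e+04 Pa.
Head loss h_f = ΔP/(ρg) = 3.034e+04/(866·9.81) = 3.57 m.

h_f ≈ 3.57 m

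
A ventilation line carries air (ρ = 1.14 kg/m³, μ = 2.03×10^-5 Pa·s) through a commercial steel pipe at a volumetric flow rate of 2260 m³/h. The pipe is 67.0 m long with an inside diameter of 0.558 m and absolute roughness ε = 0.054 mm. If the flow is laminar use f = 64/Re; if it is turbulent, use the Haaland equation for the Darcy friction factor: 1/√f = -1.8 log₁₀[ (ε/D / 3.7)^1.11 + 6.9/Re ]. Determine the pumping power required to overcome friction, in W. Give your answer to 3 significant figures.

P ≈ 5.39 W

Q = 2260 m³/h = 2260/3600 = 0.6278 m³/s.
Cross-sectional area A = πD²/4 = π(0.558)²/4 = 0.2445 m²; mean velocity V = Q/A = 0.6278/0.2445 = 2.567 m/s.
Reynolds number Re = ρVD/μ = 1.14 · 2.567 · 0.558 / 2.03e-05 = 8.044e+04.
Re > 4000 → turbulent. Relative roughness ε/D = 5.4e-05/0.558 = 9.68e-05. Haaland: 1/√f = -1.8 log₁₀[(9.68e-05/3.7)^1.11 + 6.9/8.044e+04] = -1.8 log₁₀[8.19e-06 + 8.58e-05] = 7.249, so f = 0.01903.
Darcy-Weisbach: ΔP = f(L/D)(ρV²/2) = 0.01903·(67/0.558)·(1.14·2.567²/2) = 0.01903·120.1·3.756 = 8.584 Pa.
Pumping power P = QΔP = 0.6278·8.584 = 5.389 W = 5.39 W.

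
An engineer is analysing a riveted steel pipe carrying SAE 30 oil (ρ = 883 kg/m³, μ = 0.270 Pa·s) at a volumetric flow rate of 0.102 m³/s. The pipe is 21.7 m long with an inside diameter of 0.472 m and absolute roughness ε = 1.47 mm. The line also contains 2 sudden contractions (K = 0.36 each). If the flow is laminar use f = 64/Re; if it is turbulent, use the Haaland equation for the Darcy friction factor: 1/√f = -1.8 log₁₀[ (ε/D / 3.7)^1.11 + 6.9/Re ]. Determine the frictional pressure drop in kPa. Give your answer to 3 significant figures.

ΔP ≈ 0.599 kPa

Cross-sectional area A = πD²/4 = π(0.472)²/4 = 0.175 m²; mean velocity V = Q/A = 0.102/0.175 = 0.5829 m/s.
Reynolds number Re = ρVD/μ = 883 · 0.5829 · 0.472 / 0.27 = 899.8.
Re < 2300 → laminar flow, so f = 64/Re = 64/899.8 = 0.07112 (the turbulent correlation is not needed).
Total minor-loss coefficient ΣK = 2·0.36 = 0.72.
ΔP = [f·L/D + ΣK]·(ρV²/2) = [0.07112·21.7/0.472 + 0.72]·(883·0.5829²/2) = [3.27 + 0.72]·150 = 598.6 Pa.
ΔP = 598.6 Pa = 0.599 kPa.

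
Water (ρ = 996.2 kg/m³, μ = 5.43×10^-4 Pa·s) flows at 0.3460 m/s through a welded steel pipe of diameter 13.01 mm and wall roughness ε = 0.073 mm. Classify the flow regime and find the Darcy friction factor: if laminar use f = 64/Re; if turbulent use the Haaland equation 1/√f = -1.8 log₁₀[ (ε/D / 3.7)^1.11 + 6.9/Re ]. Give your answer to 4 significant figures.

Re = ρVD/μ = 996.2·0.346·0.01301/0.000543 = 8258.
Re > 4000 → turbulent. ε/D = 7.3e-05/0.01301 = 0.00561; Haaland: 1/√f = -1.8 log₁₀[0.000743 + 0.000836] = 5.043, so f = 0.03931.

f ≈ 0.03931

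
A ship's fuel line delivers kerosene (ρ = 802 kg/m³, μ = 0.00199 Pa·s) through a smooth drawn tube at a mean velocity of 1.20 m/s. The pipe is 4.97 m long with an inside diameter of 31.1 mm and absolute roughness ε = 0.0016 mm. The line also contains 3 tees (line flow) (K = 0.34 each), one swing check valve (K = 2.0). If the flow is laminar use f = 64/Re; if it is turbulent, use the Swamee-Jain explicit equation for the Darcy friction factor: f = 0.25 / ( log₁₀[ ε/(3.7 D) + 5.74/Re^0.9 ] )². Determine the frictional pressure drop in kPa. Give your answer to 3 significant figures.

Reynolds number Re = ρVD/μ = 802 · 1.2 · 0.0311 / 0.00199 = 1.504e+04.
Re > 4000 → turbulent. Relative roughness ε/D = 1.6e-06/0.0311 = 5.14e-05. Swamee-Jain: f = 0.25/(log₁₀[5.14e-05/3.7 + 5.74/1.504e+04^0.9])² = 0.25/(log₁₀[1.39e-05 + 0.000999])² = 0.25/(-2.995)² = 0.02788.
Total minor-loss coefficient ΣK = 3·0.34 + 1·2 = 3.02.
ΔP = [f·L/D + ΣK]·(ρV²/2) = [0.02788·4.97/0.0311 + 3.02]·(802·1.2²/2) = [4.455 + 3.02]·577.4 = 4316 Pa.
ΔP = 4316 Pa = 4.32 kPa.

ΔP ≈ 4.32 kPa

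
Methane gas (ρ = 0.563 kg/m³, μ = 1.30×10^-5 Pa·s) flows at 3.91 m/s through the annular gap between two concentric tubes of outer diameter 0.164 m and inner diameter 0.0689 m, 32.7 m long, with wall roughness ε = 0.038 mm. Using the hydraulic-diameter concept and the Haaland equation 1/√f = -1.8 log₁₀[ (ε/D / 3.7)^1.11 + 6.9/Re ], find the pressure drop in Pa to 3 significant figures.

ΔP ≈ 41.2 Pa

Hydraulic diameter D_h = 4A/P = D_o - D_i = 0.164 - 0.0689 = 0.0951 m.
Re = ρVD_h/μ = 0.563·3.91·0.0951/1.3e-05 = 1.61e+04.
ε/D_h = 3.8e-05/0.0951 = 0.0004; Haaland gives 1/√f = -1.8 log₁₀[3.95e-05+0.000428] = 5.994, so f = 0.02784.
ΔP = f(L/D_h)(ρV²/2) = 0.02784·32.7/0.0951·4.304 = 41.19 Pa.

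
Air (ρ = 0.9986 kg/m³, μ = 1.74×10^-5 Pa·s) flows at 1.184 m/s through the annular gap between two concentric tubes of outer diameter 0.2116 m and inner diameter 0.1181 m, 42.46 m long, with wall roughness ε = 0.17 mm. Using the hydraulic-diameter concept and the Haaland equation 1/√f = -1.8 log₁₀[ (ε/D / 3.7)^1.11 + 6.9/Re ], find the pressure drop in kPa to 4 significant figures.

Hydraulic diameter D_h = 4A/P = D_o - D_i = 0.2116 - 0.1181 = 0.0935 m.
Re = ρVD_h/μ = 0.9986·1.184·0.0935/1.74e-05 = 6353.
ε/D_h = 0.00017/0.0935 = 0.00182; Haaland gives 1/√f = -1.8 log₁₀[0.000213+0.00109] = 5.196, so f = 0.03704.
ΔP = f(L/D_h)(ρV²/2) = 0.03704·42.46/0.0935·0.6999 = 11.77 Pa.
ΔP = 0.01177 kPa.

ΔP ≈ 0.01177 kPa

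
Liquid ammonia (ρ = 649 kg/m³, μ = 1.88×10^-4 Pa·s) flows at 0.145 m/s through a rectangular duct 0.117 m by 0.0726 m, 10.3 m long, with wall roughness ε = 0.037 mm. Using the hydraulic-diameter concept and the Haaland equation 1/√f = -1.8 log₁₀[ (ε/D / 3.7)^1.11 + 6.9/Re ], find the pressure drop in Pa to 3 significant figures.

Hydraulic diameter D_h = 4A/P = 4·(0.117·0.0726)/(2·(0.117+0.0726)) = 0.03398/0.3792 = 0.0896 m.
Re = ρVD_h/μ = 649·0.145·0.0896/0.000188 = 4.485e+04.
ε/D_h = 3.7e-05/0.0896 = 0.000413; Haaland gives 1/√f = -1.8 log₁₀[4.1e-05+0.000154] = 6.679, so f = 0.02242.
ΔP = f(L/D_h)(ρV²/2) = 0.02242·10.3/0.0896·6.823 = 17.58 Pa.

ΔP ≈ 17.6 Pa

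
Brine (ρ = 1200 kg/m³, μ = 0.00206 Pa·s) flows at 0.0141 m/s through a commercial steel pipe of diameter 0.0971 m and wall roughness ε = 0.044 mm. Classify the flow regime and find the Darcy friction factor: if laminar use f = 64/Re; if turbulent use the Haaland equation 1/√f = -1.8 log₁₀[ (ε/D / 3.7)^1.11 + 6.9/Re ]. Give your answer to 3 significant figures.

Re = ρVD/μ = 1200·0.0141·0.0971/0.00206 = 797.5.
Re < 2300 → laminar, so f = 64/Re = 0.08025 (roughness is irrelevant in laminar flow).

f ≈ 0.0802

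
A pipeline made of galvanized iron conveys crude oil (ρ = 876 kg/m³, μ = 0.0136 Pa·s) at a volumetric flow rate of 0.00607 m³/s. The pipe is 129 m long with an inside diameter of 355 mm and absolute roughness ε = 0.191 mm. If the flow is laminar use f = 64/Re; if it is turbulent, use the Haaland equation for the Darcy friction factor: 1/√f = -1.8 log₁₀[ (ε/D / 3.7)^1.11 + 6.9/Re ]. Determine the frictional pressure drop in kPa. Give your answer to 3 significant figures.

Cross-sectional area A = πD²/4 = π(0.355)²/4 = 0.09898 m²; mean velocity V = Q/A = 0.00607/0.09898 = 0.06133 m/s.
Reynolds number Re = ρVD/μ = 876 · 0.06133 · 0.355 / 0.0136 = 1402.
Re < 2300 → laminar flow, so f = 64/Re = 64/1402 = 0.04564 (the turbulent correlation is not needed).
Darcy-Weisbach: ΔP = f(L/D)(ρV²/2) = 0.04564·(129/0.355)·(876·0.06133²/2) = 0.04564·363.4·1.647 = 27.32 Pa.
ΔP = 27.32 Pa = 0.0273 kPa.

ΔP ≈ 0.0273 kPa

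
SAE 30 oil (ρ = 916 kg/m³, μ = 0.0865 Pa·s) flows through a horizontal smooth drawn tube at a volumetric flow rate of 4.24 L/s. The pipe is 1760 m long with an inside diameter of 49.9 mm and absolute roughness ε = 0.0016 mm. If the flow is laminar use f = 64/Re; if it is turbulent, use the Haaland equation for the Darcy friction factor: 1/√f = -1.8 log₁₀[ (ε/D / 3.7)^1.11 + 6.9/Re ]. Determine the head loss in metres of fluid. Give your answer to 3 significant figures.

h_f ≈ 472 m

Q = 4.24 L/s = 4.24/1000 = 0.00424 m³/s.
Cross-sectional area A = πD²/4 = π(0.0499)²/4 = 0.001956 m²; mean velocity V = Q/A = 0.00424/0.001956 = 2.168 m/s.
Reynolds number Re = ρVD/μ = 916 · 2.168 · 0.0499 / 0.0865 = 1146.
Re < 2300 → laminar flow, so f = 64/Re = 64/1146 = 0.05586 (the turbulent correlation is not needed).
Darcy-Weisbach: ΔP = f(L/D)(ρV²/2) = 0.05586·(1760/0.0499)·(916·2.168²/2) = 0.05586·3.527e+04·2153 = 4.242e+06 Pa.
Head loss h_f = ΔP/(ρg) = 4.242e+06/(916·9.81) = 472 m.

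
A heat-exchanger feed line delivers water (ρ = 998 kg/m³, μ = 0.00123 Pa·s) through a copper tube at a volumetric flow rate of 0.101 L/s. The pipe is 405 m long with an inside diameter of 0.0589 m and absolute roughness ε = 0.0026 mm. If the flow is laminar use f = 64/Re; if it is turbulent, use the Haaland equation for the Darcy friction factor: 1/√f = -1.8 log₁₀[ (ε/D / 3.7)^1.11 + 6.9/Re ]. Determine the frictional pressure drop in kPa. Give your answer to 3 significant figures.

ΔP ≈ 0.170 kPa

Q = 0.101 L/s = 0.101/1000 = 0.000101 m³/s.
Cross-sectional area A = πD²/4 = π(0.0589)²/4 = 0.002725 m²; mean velocity V = Q/A = 0.000101/0.002725 = 0.03707 m/s.
Reynolds number Re = ρVD/μ = 998 · 0.03707 · 0.0589 / 0.00123 = 1772.
Re < 2300 → laminar flow, so f = 64/Re = 64/1772 = 0.03613 (the turbulent correlation is not needed).
Darcy-Weisbach: ΔP = f(L/D)(ρV²/2) = 0.03613·(405/0.0589)·(998·0.03707²/2) = 0.03613·6876·0.6856 = 170.3 Pa.
ΔP = 170.3 Pa = 0.170 kPa.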